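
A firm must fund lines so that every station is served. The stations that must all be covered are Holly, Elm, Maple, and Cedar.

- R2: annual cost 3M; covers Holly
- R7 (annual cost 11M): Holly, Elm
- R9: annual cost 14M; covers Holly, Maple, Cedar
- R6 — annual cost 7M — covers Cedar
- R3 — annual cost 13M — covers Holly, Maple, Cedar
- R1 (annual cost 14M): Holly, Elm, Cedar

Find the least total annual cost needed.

Choose R7 and R3: together they cover Holly, Elm, Maple, Cedar — every station.
Total annual cost: 11 + 13 = 24.

24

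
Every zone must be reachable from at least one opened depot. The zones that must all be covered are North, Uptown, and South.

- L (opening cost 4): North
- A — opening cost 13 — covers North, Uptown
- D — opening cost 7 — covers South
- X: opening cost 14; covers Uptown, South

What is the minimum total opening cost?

The greedy cost-per-new-zone heuristic would pick L, D, and A for 24, but a cheaper cover exists.
Choose L and X: together they cover North, Uptown, South — every zone.
Total opening cost: 4 + 14 = 18.
No cover costs less than 18.

18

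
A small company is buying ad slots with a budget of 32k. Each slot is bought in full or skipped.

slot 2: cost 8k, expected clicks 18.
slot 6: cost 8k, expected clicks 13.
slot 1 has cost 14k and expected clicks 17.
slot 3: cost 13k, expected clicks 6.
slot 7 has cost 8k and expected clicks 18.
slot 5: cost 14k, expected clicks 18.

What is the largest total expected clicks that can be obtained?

Allowing fractional choices, the relaxed optimum would be about 59.3, but ad slots are indivisible.
slot 2 + slot 7 + slot 5: cost 8 + 8 + 14 = 30 ≤ 32, expected clicks 18 + 18 + 18 = 54.
slot 2 + slot 1 + slot 7: cost 8 + 14 + 8 = 30 ≤ 32, expected clicks 18 + 17 + 18 = 53.
slot 2 + slot 6 + slot 7: cost 8 + 8 + 8 = 24 ≤ 32, expected clicks 18 + 13 + 18 = 49.
Best is slot 2, slot 7, and slot 5 with total expected clicks 54.

54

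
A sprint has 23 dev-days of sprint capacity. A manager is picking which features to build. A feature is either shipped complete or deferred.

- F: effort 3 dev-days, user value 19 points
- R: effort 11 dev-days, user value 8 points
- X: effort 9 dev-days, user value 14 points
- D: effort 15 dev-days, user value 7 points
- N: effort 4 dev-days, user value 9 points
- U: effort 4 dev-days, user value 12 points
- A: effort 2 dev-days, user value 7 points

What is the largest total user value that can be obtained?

Allowing fractional choices, the relaxed optimum would be about 61.7, but features are indivisible.
F + X + N + U: effort 3 + 9 + 4 + 4 = 20 ≤ 23, user value 19 + 14 + 9 + 12 = 54.
F + X + N + U + A: effort 3 + 9 + 4 + 4 + 2 = 22 ≤ 23, user value 19 + 14 + 9 + 12 + 7 = 61.
Best is F, X, N, U, and A with total user value 61.

61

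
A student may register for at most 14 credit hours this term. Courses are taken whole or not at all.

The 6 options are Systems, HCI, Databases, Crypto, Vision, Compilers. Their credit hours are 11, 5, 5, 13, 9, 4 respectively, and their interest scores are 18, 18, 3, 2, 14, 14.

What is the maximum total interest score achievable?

35

Take HCI, Databases, and Compilers: credit hours 5 + 5 + 4 = 14 ≤ 14, interest score 18 + 3 + 14 = 35.
No other feasible combination does better.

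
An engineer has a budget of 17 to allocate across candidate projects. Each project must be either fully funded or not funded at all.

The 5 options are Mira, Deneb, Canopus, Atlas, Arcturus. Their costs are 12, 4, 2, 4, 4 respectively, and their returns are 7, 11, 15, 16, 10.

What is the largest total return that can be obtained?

Take Deneb, Canopus, Atlas, and Arcturus: cost 4 + 2 + 4 + 4 = 14 ≤ 17, return 11 + 15 + 16 + 10 = 52.
No other feasible combination does better.

52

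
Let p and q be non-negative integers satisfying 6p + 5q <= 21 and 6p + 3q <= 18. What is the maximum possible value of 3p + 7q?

28

(p,q)=(0,4): 6·0+5·4=20≤21, 6·0+3·4=12≤18, objective 28.
(p,q)=(1,3): 6·1+5·3=21≤21, 6·1+3·3=15≤18, objective 24.
(p,q)=(0,3): 6·0+5·3=15≤21, 6·0+3·3=9≤18, objective 21.
The best lattice point is (0,4), giving 28.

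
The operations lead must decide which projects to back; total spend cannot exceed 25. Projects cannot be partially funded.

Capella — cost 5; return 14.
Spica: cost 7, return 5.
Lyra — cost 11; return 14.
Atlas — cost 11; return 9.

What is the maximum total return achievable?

33

Allowing fractional choices, the relaxed optimum would be about 35.4, but projects are indivisible.
Capella + Lyra: cost 5 + 11 = 16 ≤ 25, return 14 + 14 = 28.
Capella + Spica + Atlas: cost 5 + 7 + 11 = 23 ≤ 25, return 14 + 5 + 9 = 28.
Capella + Spica + Lyra: cost 5 + 7 + 11 = 23 ≤ 25, return 14 + 5 + 14 = 33.
Best is Capella, Spica, and Lyra with total return 33.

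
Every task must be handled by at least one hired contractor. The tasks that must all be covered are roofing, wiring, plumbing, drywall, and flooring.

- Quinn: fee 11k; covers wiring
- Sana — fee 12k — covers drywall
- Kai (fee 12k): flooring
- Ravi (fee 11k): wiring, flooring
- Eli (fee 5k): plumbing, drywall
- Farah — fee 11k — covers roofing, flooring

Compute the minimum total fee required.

27

Choose Quinn, Eli, and Farah: together they cover roofing, wiring, plumbing, drywall, flooring — every task.
Total fee: 11 + 5 + 11 = 27.
No cover costs less than 27.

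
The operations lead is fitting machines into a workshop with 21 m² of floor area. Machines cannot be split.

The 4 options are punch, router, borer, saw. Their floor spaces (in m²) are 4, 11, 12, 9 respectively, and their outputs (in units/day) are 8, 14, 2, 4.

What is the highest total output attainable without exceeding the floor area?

Take punch and router: floor space 4 + 11 = 15 ≤ 21, output 8 + 14 = 22.
No other feasible combination does better.

22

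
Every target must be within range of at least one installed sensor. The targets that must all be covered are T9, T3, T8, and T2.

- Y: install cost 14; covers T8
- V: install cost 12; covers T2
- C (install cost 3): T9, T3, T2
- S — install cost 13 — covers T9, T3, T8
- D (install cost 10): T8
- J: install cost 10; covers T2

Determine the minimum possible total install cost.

This is a weighted set-cover instance.
Choose C and D: together they cover T9, T3, T8, T2 — every target.
Total install cost: 3 + 10 = 13.

13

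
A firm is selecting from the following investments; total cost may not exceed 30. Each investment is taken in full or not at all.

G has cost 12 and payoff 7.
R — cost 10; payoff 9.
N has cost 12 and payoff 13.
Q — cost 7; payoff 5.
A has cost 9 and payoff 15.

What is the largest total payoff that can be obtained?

Treat it as a binary knapsack problem.
Take N, Q, and A: cost 12 + 7 + 9 = 28 ≤ 30, payoff 13 + 5 + 15 = 33.
No other feasible combination does better.

33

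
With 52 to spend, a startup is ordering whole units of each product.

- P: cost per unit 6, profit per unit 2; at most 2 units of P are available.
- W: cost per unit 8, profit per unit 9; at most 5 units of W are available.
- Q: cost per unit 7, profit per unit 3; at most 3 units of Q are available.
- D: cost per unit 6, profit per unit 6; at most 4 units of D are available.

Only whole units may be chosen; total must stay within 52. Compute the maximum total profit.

This is a bounded integer knapsack.
4×W and 3×D: cost 50 ≤ 52, profit 4·9 + 3·6 = 54.
5×W and 2×D: cost 52 ≤ 52, profit 5·9 + 2·6 = 57.
Best is 57.

57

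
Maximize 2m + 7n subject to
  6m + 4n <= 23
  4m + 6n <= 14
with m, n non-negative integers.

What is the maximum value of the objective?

14

Relaxing integrality, the LP optimum is 16.33 at (m,n) = (0, 2.33), which is not an integer point.
(m,n)=(0,2): 6·0+4·2=8≤23, 4·0+6·2=12≤14, objective 14.
(m,n)=(1,1): 6·1+4·1=10≤23, 4·1+6·1=10≤14, objective 9.
(m,n)=(0,1): 6·0+4·1=4≤23, 4·0+6·1=6≤14, objective 7.
Maximum is 14 at (m,n)=(0,2).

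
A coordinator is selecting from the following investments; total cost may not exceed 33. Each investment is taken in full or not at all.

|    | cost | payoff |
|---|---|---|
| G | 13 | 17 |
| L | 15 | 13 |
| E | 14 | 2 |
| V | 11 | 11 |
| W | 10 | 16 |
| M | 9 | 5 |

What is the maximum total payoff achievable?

38

G + V + M: cost 13 + 11 + 9 = 33 ≤ 33, payoff 17 + 11 + 5 = 33.
G + W: cost 13 + 10 = 23 ≤ 33, payoff 17 + 16 = 33.
G + W + M: cost 13 + 10 + 9 = 32 ≤ 33, payoff 17 + 16 + 5 = 38.
Best is G, W, and M with total payoff 38.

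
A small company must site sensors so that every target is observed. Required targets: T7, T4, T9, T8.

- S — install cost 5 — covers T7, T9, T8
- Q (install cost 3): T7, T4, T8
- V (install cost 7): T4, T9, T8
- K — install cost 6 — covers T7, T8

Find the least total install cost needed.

This is a weighted set-cover instance.
Choose S and Q: together they cover T7, T4, T9, T8 — every target.
Total install cost: 5 + 3 = 8.
No cover costs less than 8.

8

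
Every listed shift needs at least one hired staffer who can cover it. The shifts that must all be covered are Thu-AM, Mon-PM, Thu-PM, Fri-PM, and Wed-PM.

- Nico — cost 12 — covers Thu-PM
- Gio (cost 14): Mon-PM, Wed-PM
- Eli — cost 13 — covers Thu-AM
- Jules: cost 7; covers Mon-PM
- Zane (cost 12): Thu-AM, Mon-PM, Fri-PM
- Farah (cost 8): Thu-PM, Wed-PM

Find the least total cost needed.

20

This is a weighted set-cover instance.
Choose Zane and Farah: together they cover Thu-AM, Mon-PM, Thu-PM, Fri-PM, Wed-PM — every shift.
Total cost: 12 + 8 = 20.
No cover costs less than 20.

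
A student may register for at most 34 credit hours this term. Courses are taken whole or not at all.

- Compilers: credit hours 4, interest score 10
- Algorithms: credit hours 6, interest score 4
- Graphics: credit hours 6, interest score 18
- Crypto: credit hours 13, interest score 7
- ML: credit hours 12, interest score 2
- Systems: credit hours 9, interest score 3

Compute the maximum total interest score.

39

This is a 0-1 knapsack instance.
Compilers + Graphics + Crypto: credit hours 4 + 6 + 13 = 23 ≤ 34, interest score 10 + 18 + 7 = 35.
Compilers + Graphics + Crypto + Systems: credit hours 4 + 6 + 13 + 9 = 32 ≤ 34, interest score 10 + 18 + 7 + 3 = 38.
Compilers + Algorithms + Graphics + Crypto: credit hours 4 + 6 + 6 + 13 = 29 ≤ 34, interest score 10 + 4 + 18 + 7 = 39.
Best is Compilers, Algorithms, Graphics, and Crypto with total interest score 39.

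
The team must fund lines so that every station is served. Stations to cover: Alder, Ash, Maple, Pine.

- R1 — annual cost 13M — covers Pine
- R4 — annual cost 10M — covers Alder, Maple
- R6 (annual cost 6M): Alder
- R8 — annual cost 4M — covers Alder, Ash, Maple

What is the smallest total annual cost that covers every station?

This is a weighted set-cover instance.
Choose R1 and R8: together they cover Alder, Ash, Maple, Pine — every station.
Total annual cost: 13 + 4 = 17.
No cover costs less than 17.

17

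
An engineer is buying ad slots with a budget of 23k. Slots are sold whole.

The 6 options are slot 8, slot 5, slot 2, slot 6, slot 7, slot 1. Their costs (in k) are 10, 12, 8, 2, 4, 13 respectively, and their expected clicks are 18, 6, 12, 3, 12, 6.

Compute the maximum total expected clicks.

42

slot 8 + slot 6 + slot 7: cost 10 + 2 + 4 = 16 ≤ 23, expected clicks 18 + 3 + 12 = 33.
slot 8 + slot 2 + slot 6: cost 10 + 8 + 2 = 20 ≤ 23, expected clicks 18 + 12 + 3 = 33.
slot 8 + slot 2 + slot 7: cost 10 + 8 + 4 = 22 ≤ 23, expected clicks 18 + 12 + 12 = 42.
Best is slot 8, slot 2, and slot 7 with total expected clicks 42.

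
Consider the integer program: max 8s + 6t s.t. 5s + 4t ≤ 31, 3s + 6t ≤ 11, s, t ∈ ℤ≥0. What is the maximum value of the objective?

24

The continuous relaxation peaks at (3.67, 0) with value 29.33; rounding to a feasible lattice point costs some objective.
(s,t)=(3,0): 5·3+4·0=15≤31, 3·3+6·0=9≤11, objective 24.
(s,t)=(2,0): 5·2+4·0=10≤31, 3·2+6·0=6≤11, objective 16.
The best lattice point is (3,0), giving 24.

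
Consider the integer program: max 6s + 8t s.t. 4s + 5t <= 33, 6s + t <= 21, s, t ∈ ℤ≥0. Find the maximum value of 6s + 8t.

52

Relaxing integrality, the LP optimum is 52.80 at (s,t) = (0, 6.6), which is not an integer point.
(s,t)=(2,5): 4·2+5·5=33≤33, 6·2+1·5=17≤21, objective 52.
(s,t)=(0,6): 4·0+5·6=30≤33, 6·0+1·6=6≤21, objective 48.
(s,t)=(1,5): 4·1+5·5=29≤33, 6·1+1·5=11≤21, objective 46.
(s,t)=(2,4): 4·2+5·4=28≤33, 6·2+1·4=16≤21, objective 44.
No feasible integer point exceeds 52.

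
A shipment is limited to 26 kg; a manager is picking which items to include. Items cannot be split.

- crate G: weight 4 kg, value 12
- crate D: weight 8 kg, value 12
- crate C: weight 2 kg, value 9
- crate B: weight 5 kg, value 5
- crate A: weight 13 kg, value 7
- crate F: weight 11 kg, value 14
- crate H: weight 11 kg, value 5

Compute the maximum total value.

47

crate G + crate D + crate C + crate F: weight 4 + 8 + 2 + 11 = 25 ≤ 26, value 12 + 12 + 9 + 14 = 47.
crate G + crate C + crate B + crate F: weight 4 + 2 + 5 + 11 = 22 ≤ 26, value 12 + 9 + 5 + 14 = 40.
crate D + crate C + crate B + crate F: weight 8 + 2 + 5 + 11 = 26 ≤ 26, value 12 + 9 + 5 + 14 = 40.
Best is crate G, crate D, crate C, and crate F with total value 47.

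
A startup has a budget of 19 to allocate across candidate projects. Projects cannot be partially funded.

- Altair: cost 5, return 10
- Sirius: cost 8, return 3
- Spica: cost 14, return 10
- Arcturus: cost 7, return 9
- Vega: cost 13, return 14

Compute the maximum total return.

This is a 0-1 knapsack instance.
Allowing fractional choices, the relaxed optimum would be about 26.5, but projects are indivisible.
Altair + Spica: cost 5 + 14 = 19 ≤ 19, return 10 + 10 = 20.
Altair + Vega: cost 5 + 13 = 18 ≤ 19, return 10 + 14 = 24.
Altair + Arcturus: cost 5 + 7 = 12 ≤ 19, return 10 + 9 = 19.
Best is Altair and Vega with total return 24.

24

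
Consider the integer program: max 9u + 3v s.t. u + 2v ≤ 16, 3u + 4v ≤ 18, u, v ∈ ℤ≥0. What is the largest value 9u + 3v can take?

54

(u,v)=(6,0) is feasible, giving 54.
(u,v)=(5,0) is feasible, giving 45.
Maximum is 54 at (u,v)=(6,0).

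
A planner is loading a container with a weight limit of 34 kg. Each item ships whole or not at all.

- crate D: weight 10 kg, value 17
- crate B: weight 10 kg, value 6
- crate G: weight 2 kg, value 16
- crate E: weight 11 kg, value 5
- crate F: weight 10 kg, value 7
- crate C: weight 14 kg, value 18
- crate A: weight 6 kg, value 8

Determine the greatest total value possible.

Allowing fractional choices, the relaxed optimum would be about 60.4, but items are indivisible.
crate D + crate G + crate C + crate A: weight 10 + 2 + 14 + 6 = 32 ≤ 34, value 17 + 16 + 18 + 8 = 59.
crate G + crate F + crate C + crate A: weight 2 + 10 + 14 + 6 = 32 ≤ 34, value 16 + 7 + 18 + 8 = 49.
crate D + crate G + crate C: weight 10 + 2 + 14 = 26 ≤ 34, value 17 + 16 + 18 = 51.
Best is crate D, crate G, crate C, and crate A with total value 59.

59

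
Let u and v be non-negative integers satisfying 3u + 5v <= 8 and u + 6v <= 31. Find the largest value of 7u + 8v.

15

The continuous relaxation peaks at (2.67, 0) with value 18.67; rounding to a feasible lattice point costs some objective.
(u,v)=(1,1): 3·1+5·1=8≤8, 1·1+6·1=7≤31, objective 15.
(u,v)=(2,0): 3·2+5·0=6≤8, 1·2+6·0=2≤31, objective 14.
The best lattice point is (1,1), giving 15.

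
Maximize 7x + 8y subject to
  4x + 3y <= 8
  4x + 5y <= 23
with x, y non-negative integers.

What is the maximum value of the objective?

16

(x,y)=(0,2): 4·0+3·2=6≤8, 4·0+5·2=10≤23, objective 16.
(x,y)=(1,1): 4·1+3·1=7≤8, 4·1+5·1=9≤23, objective 15.
(x,y)=(0,1): 4·0+3·1=3≤8, 4·0+5·1=5≤23, objective 8.
Maximum is 16 at (x,y)=(0,2).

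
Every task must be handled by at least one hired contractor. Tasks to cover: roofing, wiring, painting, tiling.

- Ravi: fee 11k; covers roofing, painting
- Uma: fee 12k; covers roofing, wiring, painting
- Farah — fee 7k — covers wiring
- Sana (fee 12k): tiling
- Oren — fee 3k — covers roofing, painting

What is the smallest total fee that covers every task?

Choose Farah, Sana, and Oren: together they cover roofing, wiring, painting, tiling — every task.
Total fee: 7 + 12 + 3 = 22.

22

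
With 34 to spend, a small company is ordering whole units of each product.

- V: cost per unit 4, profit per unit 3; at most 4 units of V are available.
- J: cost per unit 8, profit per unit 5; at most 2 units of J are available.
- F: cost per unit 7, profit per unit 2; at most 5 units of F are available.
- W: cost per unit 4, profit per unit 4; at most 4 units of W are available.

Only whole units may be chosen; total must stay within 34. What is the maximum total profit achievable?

28

W has the best ratio (4/4); taking only W gives at most 4×4 = 16 (stopped by the supply cap of 4).
Mixing does better — 4×V and 4×W: cost 32 ≤ 34, profit 4·3 + 4·4 = 28.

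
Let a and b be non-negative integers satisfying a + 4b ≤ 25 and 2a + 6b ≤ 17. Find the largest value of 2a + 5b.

(a,b)=(8,0): 1·8+4·0=8≤25, 2·8+6·0=16≤17, objective 16.
(a,b)=(7,0): 1·7+4·0=7≤25, 2·7+6·0=14≤17, objective 14.
No feasible integer point exceeds 16.

16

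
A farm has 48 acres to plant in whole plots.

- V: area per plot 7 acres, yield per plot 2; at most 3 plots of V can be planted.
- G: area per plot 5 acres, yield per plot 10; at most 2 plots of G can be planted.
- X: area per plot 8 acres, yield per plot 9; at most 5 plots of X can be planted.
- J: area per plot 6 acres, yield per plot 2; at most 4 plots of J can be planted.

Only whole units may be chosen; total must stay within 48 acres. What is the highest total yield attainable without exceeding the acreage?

This is a bounded integer knapsack.
2×G, 4×X, and 1×J: area 48 ≤ 48, yield 2·10 + 4·9 + 1·2 = 58.
2×G and 4×X: area 42 ≤ 48, yield 2·10 + 4·9 = 56.
Best is 58.

58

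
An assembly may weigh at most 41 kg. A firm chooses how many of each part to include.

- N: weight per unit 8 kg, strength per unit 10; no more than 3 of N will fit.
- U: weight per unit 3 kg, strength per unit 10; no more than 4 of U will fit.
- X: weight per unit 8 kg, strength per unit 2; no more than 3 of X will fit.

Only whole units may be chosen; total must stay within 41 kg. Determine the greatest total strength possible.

U has the best ratio (10/3); taking only U gives at most 4×10 = 40 (stopped by the supply cap of 4).
Mixing does better — 3×N and 4×U: weight 36 ≤ 41, strength 3·10 + 4·10 = 70.

70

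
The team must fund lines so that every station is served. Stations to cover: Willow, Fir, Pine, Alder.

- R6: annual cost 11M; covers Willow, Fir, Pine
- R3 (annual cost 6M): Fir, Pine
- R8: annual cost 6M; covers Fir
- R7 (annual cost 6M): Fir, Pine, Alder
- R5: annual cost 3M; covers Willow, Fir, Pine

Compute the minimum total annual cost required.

9

Choose R7 and R5: together they cover Willow, Fir, Pine, Alder — every station.
Total annual cost: 6 + 3 = 9.
No cover costs less than 9.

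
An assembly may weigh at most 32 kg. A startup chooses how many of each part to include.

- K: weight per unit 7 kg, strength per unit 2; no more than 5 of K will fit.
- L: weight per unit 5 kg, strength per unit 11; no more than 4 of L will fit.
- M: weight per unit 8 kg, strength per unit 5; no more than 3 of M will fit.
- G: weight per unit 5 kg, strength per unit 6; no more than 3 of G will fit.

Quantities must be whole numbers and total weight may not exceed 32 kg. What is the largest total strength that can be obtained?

This is a bounded integer knapsack.
L has the best ratio (11/5); taking only L gives at most 4×11 = 44 (stopped by the supply cap of 4).
Mixing does better — 4×L and 2×G: weight 30 ≤ 32, strength 4·11 + 2·6 = 56.

56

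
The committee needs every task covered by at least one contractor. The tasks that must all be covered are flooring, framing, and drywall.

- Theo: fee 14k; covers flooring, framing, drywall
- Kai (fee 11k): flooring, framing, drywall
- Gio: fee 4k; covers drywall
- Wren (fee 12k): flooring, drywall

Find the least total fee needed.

11

Kai alone covers flooring, framing, drywall — every task.
Total fee: 11.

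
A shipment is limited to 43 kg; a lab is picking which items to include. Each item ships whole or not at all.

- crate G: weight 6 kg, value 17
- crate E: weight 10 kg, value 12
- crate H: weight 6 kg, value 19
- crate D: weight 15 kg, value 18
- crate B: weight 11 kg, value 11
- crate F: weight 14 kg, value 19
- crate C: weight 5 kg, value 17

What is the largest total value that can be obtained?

crate G + crate E + crate H + crate D + crate C: weight 6 + 10 + 6 + 15 + 5 = 42 ≤ 43, value 17 + 12 + 19 + 18 + 17 = 83.
crate G + crate H + crate B + crate F + crate C: weight 6 + 6 + 11 + 14 + 5 = 42 ≤ 43, value 17 + 19 + 11 + 19 + 17 = 83.
crate G + crate E + crate H + crate F + crate C: weight 6 + 10 + 6 + 14 + 5 = 41 ≤ 43, value 17 + 12 + 19 + 19 + 17 = 84.
Best is crate G, crate E, crate H, crate F, and crate C with total value 84.

84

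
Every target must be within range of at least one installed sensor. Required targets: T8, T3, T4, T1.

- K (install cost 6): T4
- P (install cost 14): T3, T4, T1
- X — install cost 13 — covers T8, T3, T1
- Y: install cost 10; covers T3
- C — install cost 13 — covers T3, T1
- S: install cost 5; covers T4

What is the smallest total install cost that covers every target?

Choose X and S: together they cover T8, T3, T4, T1 — every target.
Total install cost: 13 + 5 = 18.
No cover costs less than 18.

18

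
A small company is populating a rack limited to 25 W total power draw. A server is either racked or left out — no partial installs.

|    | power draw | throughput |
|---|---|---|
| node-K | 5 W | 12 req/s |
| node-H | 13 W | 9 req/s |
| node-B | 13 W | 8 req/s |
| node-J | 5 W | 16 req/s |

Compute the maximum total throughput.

37

Take node-K, node-H, and node-J: power draw 5 + 13 + 5 = 23 ≤ 25, throughput 12 + 9 + 16 = 37.
No other feasible combination does better.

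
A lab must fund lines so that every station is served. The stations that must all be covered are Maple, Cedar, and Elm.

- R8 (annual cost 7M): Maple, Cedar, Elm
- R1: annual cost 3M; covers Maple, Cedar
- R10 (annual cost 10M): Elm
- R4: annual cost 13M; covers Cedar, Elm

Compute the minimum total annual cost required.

The greedy cost-per-new-station heuristic would pick R1 and R8 for 10, but a cheaper cover exists.
R8 alone covers Maple, Cedar, Elm — every station.
Total annual cost: 7.
No cover costs less than 7.

7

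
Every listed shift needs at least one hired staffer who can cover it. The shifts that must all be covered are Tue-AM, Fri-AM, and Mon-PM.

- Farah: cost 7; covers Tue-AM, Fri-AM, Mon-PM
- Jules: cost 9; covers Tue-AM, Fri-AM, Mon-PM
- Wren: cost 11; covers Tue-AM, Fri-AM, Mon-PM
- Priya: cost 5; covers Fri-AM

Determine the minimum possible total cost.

This is an integer covering problem.
Farah alone covers Tue-AM, Fri-AM, Mon-PM — every shift.
Total cost: 7.
No cover costs less than 7.

7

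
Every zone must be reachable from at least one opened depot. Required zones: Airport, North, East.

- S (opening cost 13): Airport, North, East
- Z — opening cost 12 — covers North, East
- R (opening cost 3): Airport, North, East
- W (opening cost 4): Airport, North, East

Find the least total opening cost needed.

3

R alone covers Airport, North, East — every zone.
Total opening cost: 3.
No cover costs less than 3.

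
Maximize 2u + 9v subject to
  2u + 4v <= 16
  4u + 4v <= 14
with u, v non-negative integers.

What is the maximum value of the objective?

(u,v)=(0,3) is feasible, giving 27.
(u,v)=(1,2) is feasible, giving 20.
No feasible integer point exceeds 27.

27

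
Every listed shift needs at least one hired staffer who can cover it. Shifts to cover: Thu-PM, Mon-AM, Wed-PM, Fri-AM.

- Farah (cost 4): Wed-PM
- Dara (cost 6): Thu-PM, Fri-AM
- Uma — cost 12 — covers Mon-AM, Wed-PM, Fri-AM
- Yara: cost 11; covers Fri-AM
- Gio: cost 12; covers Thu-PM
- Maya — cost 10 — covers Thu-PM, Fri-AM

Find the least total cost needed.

The greedy cost-per-new-shift heuristic would pick Dara, Farah, and Uma for 22, but a cheaper cover exists.
Choose Dara and Uma: together they cover Thu-PM, Mon-AM, Wed-PM, Fri-AM — every shift.
Total cost: 6 + 12 = 18.
No cover costs less than 18.

18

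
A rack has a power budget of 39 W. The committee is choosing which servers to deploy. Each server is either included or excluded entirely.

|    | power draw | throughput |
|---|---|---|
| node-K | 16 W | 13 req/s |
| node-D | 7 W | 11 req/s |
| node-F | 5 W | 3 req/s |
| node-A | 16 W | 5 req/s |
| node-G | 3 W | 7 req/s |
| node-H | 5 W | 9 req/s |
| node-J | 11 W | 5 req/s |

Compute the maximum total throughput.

Take node-K, node-D, node-F, node-G, and node-H: power draw 16 + 7 + 5 + 3 + 5 = 36 ≤ 39, throughput 13 + 11 + 3 + 7 + 9 = 43.
No other feasible combination does better.

43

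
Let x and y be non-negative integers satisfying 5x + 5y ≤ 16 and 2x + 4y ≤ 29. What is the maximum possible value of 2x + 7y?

21

The continuous relaxation peaks at (0, 3.2) with value 22.40; rounding to a feasible lattice point costs some objective.
(x,y)=(0,3) is feasible, giving 21.
(x,y)=(1,2) is feasible, giving 16.
The best lattice point is (0,3), giving 21.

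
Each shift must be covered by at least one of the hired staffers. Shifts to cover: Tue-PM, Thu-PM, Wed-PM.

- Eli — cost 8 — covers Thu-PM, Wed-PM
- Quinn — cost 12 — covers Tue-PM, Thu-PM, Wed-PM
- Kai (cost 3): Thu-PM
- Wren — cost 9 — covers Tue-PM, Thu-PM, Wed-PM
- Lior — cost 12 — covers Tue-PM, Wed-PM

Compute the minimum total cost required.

9

The greedy cost-per-new-shift heuristic would pick Kai and Wren for 12, but a cheaper cover exists.
Wren alone covers Tue-PM, Thu-PM, Wed-PM — every shift.
Total cost: 9.
No cover costs less than 9.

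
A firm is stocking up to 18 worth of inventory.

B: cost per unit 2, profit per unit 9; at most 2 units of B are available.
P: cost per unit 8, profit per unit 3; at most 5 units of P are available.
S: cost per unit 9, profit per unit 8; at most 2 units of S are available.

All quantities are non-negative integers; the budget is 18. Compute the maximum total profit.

B has the best ratio (9/2); taking only B gives at most 2×9 = 18 (stopped by the supply cap of 2).
Mixing does better — 2×B and 1×S: cost 13 ≤ 18, profit 2·9 + 1·8 = 26.

26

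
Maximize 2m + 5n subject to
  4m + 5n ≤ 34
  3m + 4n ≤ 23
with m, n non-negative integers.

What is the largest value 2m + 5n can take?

27

Relaxing integrality, the LP optimum is 28.75 at (m,n) = (0, 5.75), which is not an integer point.
(m,n)=(1,5): 4·1+5·5=29≤34, 3·1+4·5=23≤23, objective 27.
(m,n)=(0,5): 4·0+5·5=25≤34, 3·0+4·5=20≤23, objective 25.
(m,n)=(2,4): 4·2+5·4=28≤34, 3·2+4·4=22≤23, objective 24.
(m,n)=(1,4): 4·1+5·4=24≤34, 3·1+4·4=19≤23, objective 22.
Maximum is 27 at (m,n)=(1,5).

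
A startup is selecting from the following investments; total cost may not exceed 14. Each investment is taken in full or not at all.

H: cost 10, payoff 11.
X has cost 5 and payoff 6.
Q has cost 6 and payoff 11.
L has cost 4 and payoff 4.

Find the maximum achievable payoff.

Allowing fractional choices, the relaxed optimum would be about 20.3, but investments are indivisible.
Q + L: cost 6 + 4 = 10 ≤ 14, payoff 11 + 4 = 15.
X + Q: cost 5 + 6 = 11 ≤ 14, payoff 6 + 11 = 17.
H + L: cost 10 + 4 = 14 ≤ 14, payoff 11 + 4 = 15.
Best is X and Q with total payoff 17.

17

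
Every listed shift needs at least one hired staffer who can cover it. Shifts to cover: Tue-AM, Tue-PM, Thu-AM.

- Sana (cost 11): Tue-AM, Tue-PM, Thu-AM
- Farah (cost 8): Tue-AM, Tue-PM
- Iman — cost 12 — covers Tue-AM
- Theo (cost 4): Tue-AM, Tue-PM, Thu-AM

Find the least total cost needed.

Theo alone covers Tue-AM, Tue-PM, Thu-AM — every shift.
Total cost: 4.
No cover costs less than 4.

4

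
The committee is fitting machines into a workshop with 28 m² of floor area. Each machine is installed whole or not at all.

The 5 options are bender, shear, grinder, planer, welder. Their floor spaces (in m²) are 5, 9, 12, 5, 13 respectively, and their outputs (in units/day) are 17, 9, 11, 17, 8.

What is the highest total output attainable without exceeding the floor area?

45

This is a 0-1 knapsack instance.
bender + grinder + planer: floor space 5 + 12 + 5 = 22 ≤ 28, output 17 + 11 + 17 = 45.
bender + planer + welder: floor space 5 + 5 + 13 = 23 ≤ 28, output 17 + 17 + 8 = 42.
bender + shear + planer: floor space 5 + 9 + 5 = 19 ≤ 28, output 17 + 9 + 17 = 43.
Best is bender, grinder, and planer with total output 45.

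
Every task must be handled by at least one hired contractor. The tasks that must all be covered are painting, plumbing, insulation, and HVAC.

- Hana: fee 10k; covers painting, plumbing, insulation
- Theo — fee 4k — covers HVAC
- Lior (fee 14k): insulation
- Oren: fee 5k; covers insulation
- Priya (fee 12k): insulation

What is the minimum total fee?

14

Choose Hana and Theo: together they cover painting, plumbing, insulation, HVAC — every task.
Total fee: 10 + 4 = 14.
No cover costs less than 14.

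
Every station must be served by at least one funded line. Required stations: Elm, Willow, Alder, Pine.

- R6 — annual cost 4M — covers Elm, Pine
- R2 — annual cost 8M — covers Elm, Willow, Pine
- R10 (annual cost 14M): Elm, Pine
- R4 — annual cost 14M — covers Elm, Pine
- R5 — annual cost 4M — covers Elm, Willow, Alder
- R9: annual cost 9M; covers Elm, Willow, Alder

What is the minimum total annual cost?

Choose R6 and R5: together they cover Elm, Willow, Alder, Pine — every station.
Total annual cost: 4 + 4 = 8.
No cover costs less than 8.

8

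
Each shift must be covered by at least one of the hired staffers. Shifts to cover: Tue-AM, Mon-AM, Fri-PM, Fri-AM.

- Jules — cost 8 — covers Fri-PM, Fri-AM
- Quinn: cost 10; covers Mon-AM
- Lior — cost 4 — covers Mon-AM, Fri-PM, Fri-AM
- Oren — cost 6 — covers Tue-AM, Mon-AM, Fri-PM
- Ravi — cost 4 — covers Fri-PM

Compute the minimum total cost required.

10

Choose Lior and Oren: together they cover Tue-AM, Mon-AM, Fri-PM, Fri-AM — every shift.
Total cost: 4 + 6 = 10.
No cover costs less than 10.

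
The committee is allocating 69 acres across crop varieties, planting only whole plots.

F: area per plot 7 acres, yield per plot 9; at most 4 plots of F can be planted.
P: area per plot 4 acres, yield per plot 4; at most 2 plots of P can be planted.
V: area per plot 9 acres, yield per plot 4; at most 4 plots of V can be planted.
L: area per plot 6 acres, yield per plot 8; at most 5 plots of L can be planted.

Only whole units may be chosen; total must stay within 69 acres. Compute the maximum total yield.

84

L has the best ratio (8/6); taking only L gives at most 5×8 = 40 (stopped by the supply cap of 5).
Mixing does better — 4×F, 2×P, and 5×L: area 66 ≤ 69, yield 4·9 + 2·4 + 5·8 = 84.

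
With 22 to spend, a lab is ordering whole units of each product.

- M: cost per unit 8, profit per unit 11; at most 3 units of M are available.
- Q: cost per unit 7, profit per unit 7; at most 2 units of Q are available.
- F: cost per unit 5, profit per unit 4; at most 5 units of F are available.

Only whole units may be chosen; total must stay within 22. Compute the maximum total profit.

26

M has the best ratio (11/8); taking only M gives at most 2×11 = 22 (stopped by the cost limit).
Mixing does better — 2×M and 1×F: cost 21 ≤ 22, profit 2·11 + 1·4 = 26.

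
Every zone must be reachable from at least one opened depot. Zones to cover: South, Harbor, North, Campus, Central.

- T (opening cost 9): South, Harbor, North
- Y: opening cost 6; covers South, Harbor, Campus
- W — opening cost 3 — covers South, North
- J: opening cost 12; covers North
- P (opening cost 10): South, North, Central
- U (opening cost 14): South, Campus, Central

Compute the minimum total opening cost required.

16

The greedy cost-per-new-zone heuristic would pick W, Y, and P for 19, but a cheaper cover exists.
Choose Y and P: together they cover South, Harbor, North, Campus, Central — every zone.
Total opening cost: 6 + 10 = 16.
No cover costs less than 16.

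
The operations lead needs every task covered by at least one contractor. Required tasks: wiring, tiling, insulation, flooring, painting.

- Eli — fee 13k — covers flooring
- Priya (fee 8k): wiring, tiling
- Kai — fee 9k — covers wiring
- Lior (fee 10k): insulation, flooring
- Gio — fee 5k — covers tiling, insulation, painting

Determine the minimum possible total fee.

Choose Priya, Lior, and Gio: together they cover wiring, tiling, insulation, flooring, painting — every task.
Total fee: 8 + 10 + 5 = 23.
No cover costs less than 23.

23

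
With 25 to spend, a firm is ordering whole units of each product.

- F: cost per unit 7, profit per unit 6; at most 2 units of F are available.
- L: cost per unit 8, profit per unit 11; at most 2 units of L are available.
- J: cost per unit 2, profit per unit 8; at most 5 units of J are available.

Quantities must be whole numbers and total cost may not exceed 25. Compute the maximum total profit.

57

1×F, 1×L, and 5×J: cost 25 ≤ 25, profit 1·6 + 1·11 + 5·8 = 57.
2×L and 4×J: cost 24 ≤ 25, profit 2·11 + 4·8 = 54.
Best is 57.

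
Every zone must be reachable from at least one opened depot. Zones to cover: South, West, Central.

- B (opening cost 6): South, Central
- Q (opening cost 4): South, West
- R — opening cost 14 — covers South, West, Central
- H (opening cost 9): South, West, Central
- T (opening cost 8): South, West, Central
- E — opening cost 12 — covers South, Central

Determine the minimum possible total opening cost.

The greedy cost-per-new-zone heuristic would pick Q and B for 10, but a cheaper cover exists.
T alone covers South, West, Central — every zone.
Total opening cost: 8.
No cover costs less than 8.

8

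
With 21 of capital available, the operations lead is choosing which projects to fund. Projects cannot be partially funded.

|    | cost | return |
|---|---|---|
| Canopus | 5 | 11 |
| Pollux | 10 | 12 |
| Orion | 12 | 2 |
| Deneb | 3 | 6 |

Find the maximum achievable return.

Allowing fractional choices, the relaxed optimum would be about 29.5, but projects are indivisible.
Canopus + Pollux + Deneb: cost 5 + 10 + 3 = 18 ≤ 21, return 11 + 12 + 6 = 29.
Canopus + Pollux: cost 5 + 10 = 15 ≤ 21, return 11 + 12 = 23.
Canopus + Orion + Deneb: cost 5 + 12 + 3 = 20 ≤ 21, return 11 + 2 + 6 = 19.
Best is Canopus, Pollux, and Deneb with total return 29.

29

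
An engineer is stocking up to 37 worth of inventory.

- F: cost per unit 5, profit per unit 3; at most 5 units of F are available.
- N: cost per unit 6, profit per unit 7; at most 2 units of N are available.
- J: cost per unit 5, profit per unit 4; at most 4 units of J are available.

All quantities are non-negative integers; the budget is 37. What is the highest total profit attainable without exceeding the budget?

N has the best ratio (7/6); taking only N gives at most 2×7 = 14 (stopped by the supply cap of 2).
Mixing does better — 1×F, 2×N, and 4×J: cost 37 ≤ 37, profit 1·3 + 2·7 + 4·4 = 33.

33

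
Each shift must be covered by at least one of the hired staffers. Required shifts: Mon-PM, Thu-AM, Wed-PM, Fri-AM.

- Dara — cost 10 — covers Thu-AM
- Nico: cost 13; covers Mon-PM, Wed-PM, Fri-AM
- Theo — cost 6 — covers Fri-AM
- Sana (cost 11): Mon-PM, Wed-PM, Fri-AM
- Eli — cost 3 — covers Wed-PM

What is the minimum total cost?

The greedy cost-per-new-shift heuristic would pick Eli, Sana, and Dara for 24, but a cheaper cover exists.
Choose Dara and Sana: together they cover Mon-PM, Thu-AM, Wed-PM, Fri-AM — every shift.
Total cost: 10 + 11 = 21.
No cover costs less than 21.

21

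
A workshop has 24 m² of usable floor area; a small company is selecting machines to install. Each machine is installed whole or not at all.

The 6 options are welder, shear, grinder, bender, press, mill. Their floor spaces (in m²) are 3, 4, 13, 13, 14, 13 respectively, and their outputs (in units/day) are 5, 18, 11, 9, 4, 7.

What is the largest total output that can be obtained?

welder + shear + grinder: floor space 3 + 4 + 13 = 20 ≤ 24, output 5 + 18 + 11 = 34.
welder + shear + bender: floor space 3 + 4 + 13 = 20 ≤ 24, output 5 + 18 + 9 = 32.
Best is welder, shear, and grinder with total output 34.

34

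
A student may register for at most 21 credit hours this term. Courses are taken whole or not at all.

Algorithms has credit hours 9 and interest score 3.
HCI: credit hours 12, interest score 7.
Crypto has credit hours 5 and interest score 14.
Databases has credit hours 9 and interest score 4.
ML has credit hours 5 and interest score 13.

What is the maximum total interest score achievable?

This is a 0-1 knapsack instance.
Allowing fractional choices, the relaxed optimum would be about 33.4, but courses are indivisible.
Algorithms + Crypto + ML: credit hours 9 + 5 + 5 = 19 ≤ 21, interest score 3 + 14 + 13 = 30.
Crypto + Databases + ML: credit hours 5 + 9 + 5 = 19 ≤ 21, interest score 14 + 4 + 13 = 31.
Best is Crypto, Databases, and ML with total interest score 31.

31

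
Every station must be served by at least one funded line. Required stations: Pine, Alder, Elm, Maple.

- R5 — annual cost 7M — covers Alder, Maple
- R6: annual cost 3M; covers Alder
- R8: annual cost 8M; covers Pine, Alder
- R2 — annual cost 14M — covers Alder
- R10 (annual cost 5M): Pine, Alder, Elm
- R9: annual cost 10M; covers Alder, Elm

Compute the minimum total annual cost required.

12

This is a weighted set-cover instance.
Choose R5 and R10: together they cover Pine, Alder, Elm, Maple — every station.
Total annual cost: 7 + 5 = 12.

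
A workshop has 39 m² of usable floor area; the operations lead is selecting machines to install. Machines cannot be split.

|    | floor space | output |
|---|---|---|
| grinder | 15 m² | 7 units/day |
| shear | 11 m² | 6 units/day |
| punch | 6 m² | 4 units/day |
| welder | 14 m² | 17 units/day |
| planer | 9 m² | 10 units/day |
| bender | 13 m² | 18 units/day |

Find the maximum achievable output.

punch + welder + bender: floor space 6 + 14 + 13 = 33 ≤ 39, output 4 + 17 + 18 = 39.
welder + planer + bender: floor space 14 + 9 + 13 = 36 ≤ 39, output 17 + 10 + 18 = 45.
shear + welder + bender: floor space 11 + 14 + 13 = 38 ≤ 39, output 6 + 17 + 18 = 41.
Best is welder, planer, and bender with total output 45.

45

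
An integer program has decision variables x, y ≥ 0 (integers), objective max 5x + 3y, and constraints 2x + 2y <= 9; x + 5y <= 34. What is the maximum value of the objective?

20

Relaxing integrality, the LP optimum is 22.50 at (x,y) = (4.5, 0), which is not an integer point.
(x,y)=(4,0): 2·4+2·0=8≤9, 1·4+5·0=4≤34, objective 20.
(x,y)=(3,1): 2·3+2·1=8≤9, 1·3+5·1=8≤34, objective 18.
No feasible integer point exceeds 20.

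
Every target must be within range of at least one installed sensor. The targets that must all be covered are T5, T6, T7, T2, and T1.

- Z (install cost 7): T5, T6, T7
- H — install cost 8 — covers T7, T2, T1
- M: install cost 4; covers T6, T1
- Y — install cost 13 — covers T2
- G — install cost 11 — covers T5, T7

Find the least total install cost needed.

The greedy cost-per-new-target heuristic would pick M, Z, and H for 19, but a cheaper cover exists.
Choose Z and H: together they cover T5, T6, T7, T2, T1 — every target.
Total install cost: 7 + 8 = 15.
No cover costs less than 15.

15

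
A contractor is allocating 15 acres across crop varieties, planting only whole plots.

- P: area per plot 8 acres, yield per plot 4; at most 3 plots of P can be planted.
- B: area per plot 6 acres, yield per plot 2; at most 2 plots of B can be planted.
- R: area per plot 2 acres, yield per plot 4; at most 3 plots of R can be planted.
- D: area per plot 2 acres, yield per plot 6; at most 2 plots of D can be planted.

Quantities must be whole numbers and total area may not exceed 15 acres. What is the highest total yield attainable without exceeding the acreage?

D has the best ratio (6/2); taking only D gives at most 2×6 = 12 (stopped by the supply cap of 2).
Mixing does better — 3×R and 2×D: area 10 ≤ 15, yield 3·4 + 2·6 = 24.

24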